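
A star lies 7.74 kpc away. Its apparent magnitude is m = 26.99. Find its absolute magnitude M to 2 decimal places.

d = 7.74 kpc = 7740 pc
5 log₁₀(d/10 pc) = 5 log₁₀(7740) − 5 = 14.444
M = m − 5 log₁₀(d/10) = 26.99 − 14.444 = 12.546

M ≈ 12.55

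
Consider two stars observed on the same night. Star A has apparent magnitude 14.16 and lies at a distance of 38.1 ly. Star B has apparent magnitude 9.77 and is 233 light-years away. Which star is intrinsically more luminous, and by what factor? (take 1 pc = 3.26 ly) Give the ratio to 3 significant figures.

Star A: d = 38.1 ly / 3.26 = 11.69 pc
Star A: M = m − 5 log₁₀ d + 5 = 14.16 − 5·1.0677 + 5 = 13.821
Star B: d = 233 ly / 3.26 = 71.47 pc
Star B: M = m − 5 log₁₀ d + 5 = 9.77 − 5·1.8541 + 5 = 5.499
ΔM = M_A − M_B = 13.821 − (5.499) = 8.322; smaller M is more luminous → Star B.
L ratio = 10^(0.4 |ΔM|) = 10^3.329 = 2132

Star B is more luminous, by a factor of 2130.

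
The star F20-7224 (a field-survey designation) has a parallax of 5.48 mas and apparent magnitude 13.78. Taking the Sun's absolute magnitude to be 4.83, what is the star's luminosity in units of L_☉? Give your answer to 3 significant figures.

d = 1/p = 1000/5.48 mas = 182.5 pc
M = m − 5 log₁₀ d + 5 = 13.78 − 5·2.2612 + 5 = 7.474
M − M_☉ = 7.474 − 4.83 = 2.644
L/L_☉ = 10^(−0.4 × 2.644) = 0.08759

L/L_☉ ≈ 0.0876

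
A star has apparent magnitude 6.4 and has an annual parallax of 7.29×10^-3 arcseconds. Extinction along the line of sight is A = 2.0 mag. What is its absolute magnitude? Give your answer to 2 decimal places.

M ≈ -1.29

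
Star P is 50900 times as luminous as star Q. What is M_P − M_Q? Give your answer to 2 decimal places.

M_P − M_Q ≈ -11.77

Pogson: ΔM = −2.5 log₁₀(ratio) = −2.5 log₁₀(50900) = −2.5 × 4.7067 = -11.767
Star P is brighter, so it has the smaller magnitude: the difference is negative.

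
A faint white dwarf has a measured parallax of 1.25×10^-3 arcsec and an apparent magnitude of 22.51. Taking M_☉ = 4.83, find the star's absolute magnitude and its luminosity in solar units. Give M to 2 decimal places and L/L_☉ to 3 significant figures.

d = 1/p = 1/1.25×10^-3″ = 800.0 pc
M = m − 5 log₁₀ d + 5 = 22.51 − 5·2.9031 + 5 = 12.995
M − M_☉ = 12.995 − 4.83 = 8.165
L/L_☉ = 10^(−0.4 × 8.165) = 5.422×10^-4

M ≈ 12.99; L/L_☉ ≈ 5.42×10^-4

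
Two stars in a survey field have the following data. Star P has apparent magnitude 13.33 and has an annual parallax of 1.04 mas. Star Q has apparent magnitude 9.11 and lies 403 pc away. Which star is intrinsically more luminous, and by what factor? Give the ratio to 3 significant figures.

Star Q is more luminous, by a factor of 8.56.

Star P: p = 1.04 mas = 1.04×10^-3″ → d = 1/p = 961.5 pc
Star P: M = m − 5 log₁₀ d + 5 = 13.33 − 5·2.9830 + 5 = 3.415
Star Q: M = m − 5 log₁₀ d + 5 = 9.11 − 5·2.6053 + 5 = 1.083
ΔM = M_P − M_Q = 3.415 − (1.083) = 2.332; smaller M is more luminous → Star Q.
L ratio = 10^(0.4 |ΔM|) = 10^0.933 = 8.564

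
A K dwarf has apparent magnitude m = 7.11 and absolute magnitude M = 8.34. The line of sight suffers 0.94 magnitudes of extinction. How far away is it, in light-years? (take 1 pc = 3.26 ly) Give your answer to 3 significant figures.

m − M = 5 log₁₀(d/10 pc) + A  ⇒  7.11 − (8.34) − 0.94 = 5 log₁₀(d/10)
-2.170 = 5 log₁₀(d/10)
log₁₀ d = (m − M − A)/5 + 1 = 0.5660
d = 10^0.5660 = 3.681 pc
= 12.00 ly

d ≈ 12.0 ly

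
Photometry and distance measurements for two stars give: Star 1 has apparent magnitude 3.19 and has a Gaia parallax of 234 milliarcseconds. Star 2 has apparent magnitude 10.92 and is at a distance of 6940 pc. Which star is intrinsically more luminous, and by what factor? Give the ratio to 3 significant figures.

Star 2 is more luminous, by a factor of 2130.

Star 1: p = 234 mas = 0.234″ → d = 1/p = 4.274 pc
Star 1: M = m − 5 log₁₀ d + 5 = 3.19 − 5·0.6308 + 5 = 5.036
Star 2: M = m − 5 log₁₀ d + 5 = 10.92 − 5·3.8414 + 5 = -3.287
ΔM = M_1 − M_2 = 5.036 − (-3.287) = 8.323; smaller M is more luminous → Star 2.
L ratio = 10^(0.4 |ΔM|) = 10^3.329 = 2134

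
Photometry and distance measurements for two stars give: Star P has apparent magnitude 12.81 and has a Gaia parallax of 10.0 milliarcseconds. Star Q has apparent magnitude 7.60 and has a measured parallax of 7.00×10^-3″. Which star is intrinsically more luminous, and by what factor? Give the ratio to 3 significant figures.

Star P: p = 10.0 mas = 0.0100″ → d = 1/p = 100.0 pc
Star P: M = m − 5 log₁₀ d + 5 = 12.81 − 5·2.0000 + 5 = 7.810
Star Q: d = 1/p = 1/7.00×10^-3″ = 142.9 pc
Star Q: M = m − 5 log₁₀ d + 5 = 7.60 − 5·2.1549 + 5 = 1.825
ΔM = M_P − M_Q = 7.810 − (1.825) = 5.985; smaller M is more luminous → Star Q.
L ratio = 10^(0.4 |ΔM|) = 10^2.394 = 247.6

Star Q is more luminous, by a factor of 248.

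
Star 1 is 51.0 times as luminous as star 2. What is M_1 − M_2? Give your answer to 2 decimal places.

Pogson: ΔM = −2.5 log₁₀(ratio) = −2.5 log₁₀(51.0) = −2.5 × 1.7076 = -4.269
Star 1 is brighter, so it has the smaller magnitude: the difference is negative.

M_1 − M_2 ≈ -4.27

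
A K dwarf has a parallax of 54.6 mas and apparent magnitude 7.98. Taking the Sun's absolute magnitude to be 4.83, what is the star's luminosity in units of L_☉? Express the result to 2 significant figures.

L/L_☉ ≈ 0.18

d = 1/p = 1000/54.6 mas = 18.32 pc
M = m − 5 log₁₀ d + 5 = 7.98 − 5·1.2628 + 5 = 6.666
M − M_☉ = 6.666 − 4.83 = 1.836
L/L_☉ = 10^(−0.4 × 1.836) = 0.1843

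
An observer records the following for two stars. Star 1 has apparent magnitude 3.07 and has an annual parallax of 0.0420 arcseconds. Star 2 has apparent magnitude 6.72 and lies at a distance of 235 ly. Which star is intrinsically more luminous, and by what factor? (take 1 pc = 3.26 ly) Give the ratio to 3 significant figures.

Star 1: d = 1/p = 1/0.0420″ = 23.81 pc
Star 1: M = m − 5 log₁₀ d + 5 = 3.07 − 5·1.3768 + 5 = 1.186
Star 2: d = 235 ly / 3.26 = 72.09 pc
Star 2: M = m − 5 log₁₀ d + 5 = 6.72 − 5·1.8579 + 5 = 2.431
ΔM = M_1 − M_2 = 1.186 − (2.431) = -1.245; smaller M is more luminous → Star 1.
L ratio = 10^(0.4 |ΔM|) = 10^0.498 = 3.146

Star 1 is more luminous, by a factor of 3.15.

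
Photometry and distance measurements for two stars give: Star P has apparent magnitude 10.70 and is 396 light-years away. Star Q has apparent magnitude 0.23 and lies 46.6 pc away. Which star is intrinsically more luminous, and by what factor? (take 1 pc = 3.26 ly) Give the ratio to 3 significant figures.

Star P: d = 396 ly / 3.26 = 121.5 pc
Star P: M = m − 5 log₁₀ d + 5 = 10.70 − 5·2.0845 + 5 = 5.278
Star Q: M = m − 5 log₁₀ d + 5 = 0.23 − 5·1.6684 + 5 = -3.112
ΔM = M_P − M_Q = 5.278 − (-3.112) = 8.390; smaller M is more luminous → Star Q.
L ratio = 10^(0.4 |ΔM|) = 10^3.356 = 2269

Star Q is more luminous, by a factor of 2270.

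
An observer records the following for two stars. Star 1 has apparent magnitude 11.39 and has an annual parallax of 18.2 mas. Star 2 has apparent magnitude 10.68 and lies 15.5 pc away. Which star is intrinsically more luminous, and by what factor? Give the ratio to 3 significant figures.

Star 1 is more luminous, by a factor of 6.53.

Star 1: p = 18.2 mas = 0.0182″ → d = 1/p = 54.95 pc
Star 1: M = m − 5 log₁₀ d + 5 = 11.39 − 5·1.7399 + 5 = 7.690
Star 2: M = m − 5 log₁₀ d + 5 = 10.68 − 5·1.1903 + 5 = 9.728
ΔM = M_1 − M_2 = 7.690 − (9.728) = -2.038; smaller M is more luminous → Star 1.
L ratio = 10^(0.4 |ΔM|) = 10^0.815 = 6.534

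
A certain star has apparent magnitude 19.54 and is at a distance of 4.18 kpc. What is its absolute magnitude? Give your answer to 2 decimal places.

d = 4.18 kpc = 4180 pc
5 log₁₀(d/10 pc) = 5 log₁₀(4180) − 5 = 13.106
M = m − 5 log₁₀(d/10) = 19.54 − 13.106 = 6.434

M ≈ 6.43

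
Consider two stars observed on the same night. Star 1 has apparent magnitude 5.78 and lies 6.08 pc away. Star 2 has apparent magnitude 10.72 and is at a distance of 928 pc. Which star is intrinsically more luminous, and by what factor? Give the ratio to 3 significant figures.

Star 2 is more luminous, by a factor of 246.

Star 1: M = m − 5 log₁₀ d + 5 = 5.78 − 5·0.7839 + 5 = 6.860
Star 2: M = m − 5 log₁₀ d + 5 = 10.72 − 5·2.9675 + 5 = 0.882
ΔM = M_1 − M_2 = 6.860 − (0.882) = 5.978; smaller M is more luminous → Star 2.
L ratio = 10^(0.4 |ΔM|) = 10^2.391 = 246.2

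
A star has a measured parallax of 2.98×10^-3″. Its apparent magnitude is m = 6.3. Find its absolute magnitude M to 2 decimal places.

M ≈ -1.33

d = 1/p = 1/2.98×10^-3″ = 335.6 pc
5 log₁₀(d/10 pc) = 5 log₁₀(335.6) − 5 = 7.629
M = m − 5 log₁₀(d/10) = 6.3 − 7.629 = -1.329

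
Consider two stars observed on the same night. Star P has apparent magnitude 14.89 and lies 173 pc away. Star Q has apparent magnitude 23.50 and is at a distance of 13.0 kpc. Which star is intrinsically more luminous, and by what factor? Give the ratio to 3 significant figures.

Star P: M = m − 5 log₁₀ d + 5 = 14.89 − 5·2.2380 + 5 = 8.700
Star Q: d = 13.0 kpc = 13000 pc
Star Q: M = m − 5 log₁₀ d + 5 = 23.50 − 5·4.1139 + 5 = 7.930
ΔM = M_P − M_Q = 8.700 − (7.930) = 0.769; smaller M is more luminous → Star Q.
L ratio = 10^(0.4 |ΔM|) = 10^0.308 = 2.031

Star Q is more luminous, by a factor of 2.03.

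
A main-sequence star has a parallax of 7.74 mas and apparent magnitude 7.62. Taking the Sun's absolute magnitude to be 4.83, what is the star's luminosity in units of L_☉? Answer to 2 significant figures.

d = 1/p = 1000/7.74 mas = 129.2 pc
M = m − 5 log₁₀ d + 5 = 7.62 − 5·2.1113 + 5 = 2.064
M − M_☉ = 2.064 − 4.83 = -2.766
L/L_☉ = 10^(−0.4 × -2.766) = 12.78

L/L_☉ ≈ 13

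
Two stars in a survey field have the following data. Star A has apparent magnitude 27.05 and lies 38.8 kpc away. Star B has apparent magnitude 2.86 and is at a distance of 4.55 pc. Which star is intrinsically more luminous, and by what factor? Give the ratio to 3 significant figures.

Star B is more luminous, by a factor of 65.2.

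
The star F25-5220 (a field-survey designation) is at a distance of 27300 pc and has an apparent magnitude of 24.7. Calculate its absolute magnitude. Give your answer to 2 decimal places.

M ≈ 7.52

5 log₁₀(d/10 pc) = 5 log₁₀(27300) − 5 = 17.181
M = m − 5 log₁₀(d/10) = 24.7 − 17.181 = 7.519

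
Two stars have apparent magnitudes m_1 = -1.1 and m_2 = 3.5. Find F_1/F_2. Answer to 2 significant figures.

F_1/F_2 ≈ 69

Magnitude difference = -4.6
Flux ratio = 10^(−0.4 Δm) = 10^(−0.4 × -4.6) = 10^1.840 = 69.18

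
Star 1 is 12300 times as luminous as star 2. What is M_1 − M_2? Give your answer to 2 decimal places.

M_1 − M_2 ≈ -10.22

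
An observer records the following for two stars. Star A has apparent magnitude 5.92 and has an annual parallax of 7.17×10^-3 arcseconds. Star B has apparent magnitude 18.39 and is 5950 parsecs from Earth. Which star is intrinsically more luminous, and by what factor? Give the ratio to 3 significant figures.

Star A is more luminous, by a factor of 53.4.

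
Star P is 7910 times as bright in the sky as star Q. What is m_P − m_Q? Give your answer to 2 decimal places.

Pogson: Δm = −2.5 log₁₀(ratio) = −2.5 log₁₀(7910) = −2.5 × 3.8982 = -9.745
Star P is brighter, so it has the smaller magnitude: the difference is negative.

m_P − m_Q ≈ -9.75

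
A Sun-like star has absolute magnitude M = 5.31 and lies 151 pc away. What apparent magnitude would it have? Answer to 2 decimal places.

m ≈ 11.20

m = M + 5 log₁₀ d − 5 = 5.31 + 5·2.1790 − 5 = 11.205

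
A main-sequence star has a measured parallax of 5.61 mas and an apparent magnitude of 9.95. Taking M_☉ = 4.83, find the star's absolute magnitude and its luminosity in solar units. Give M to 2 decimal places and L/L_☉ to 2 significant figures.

M ≈ 3.69; L/L_☉ ≈ 2.8

d = 1/p = 1000/5.61 mas = 178.3 pc
M = m − 5 log₁₀ d + 5 = 9.95 − 5·2.2510 + 5 = 3.695
M − M_☉ = 3.695 − 4.83 = -1.135
L/L_☉ = 10^(−0.4 × -1.135) = 2.845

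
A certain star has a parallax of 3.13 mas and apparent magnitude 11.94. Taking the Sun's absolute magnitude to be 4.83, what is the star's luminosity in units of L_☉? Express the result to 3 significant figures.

d = 1/p = 1000/3.13 mas = 319.5 pc
M = m − 5 log₁₀ d + 5 = 11.94 − 5·2.5045 + 5 = 4.418
M − M_☉ = 4.418 − 4.83 = -0.412
L/L_☉ = 10^(−0.4 × -0.412) = 1.462

L/L_☉ ≈ 1.46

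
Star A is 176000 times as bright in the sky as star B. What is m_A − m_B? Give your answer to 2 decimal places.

m_A − m_B ≈ -13.11

Pogson: Δm = −2.5 log₁₀(ratio) = −2.5 log₁₀(176000) = −2.5 × 5.2455 = -13.114
Star A is brighter, so it has the smaller magnitude: the difference is negative.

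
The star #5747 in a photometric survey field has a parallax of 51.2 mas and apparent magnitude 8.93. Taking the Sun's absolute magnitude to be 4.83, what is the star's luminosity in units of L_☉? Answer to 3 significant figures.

d = 1/p = 1000/51.2 mas = 19.53 pc
M = m − 5 log₁₀ d + 5 = 8.93 − 5·1.2907 + 5 = 7.476
M − M_☉ = 7.476 − 4.83 = 2.646
L/L_☉ = 10^(−0.4 × 2.646) = 0.08739

L/L_☉ ≈ 0.0874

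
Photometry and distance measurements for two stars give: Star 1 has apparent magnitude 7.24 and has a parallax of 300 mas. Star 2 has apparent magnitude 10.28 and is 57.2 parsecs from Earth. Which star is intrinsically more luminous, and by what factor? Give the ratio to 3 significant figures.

Star 1: p = 300 mas = 0.300″ → d = 1/p = 3.333 pc
Star 1: M = m − 5 log₁₀ d + 5 = 7.24 − 5·0.5229 + 5 = 9.626
Star 2: M = m − 5 log₁₀ d + 5 = 10.28 − 5·1.7574 + 5 = 6.493
ΔM = M_1 − M_2 = 9.626 − (6.493) = 3.133; smaller M is more luminous → Star 2.
L ratio = 10^(0.4 |ΔM|) = 10^1.253 = 17.91

Star 2 is more luminous, by a factor of 17.9.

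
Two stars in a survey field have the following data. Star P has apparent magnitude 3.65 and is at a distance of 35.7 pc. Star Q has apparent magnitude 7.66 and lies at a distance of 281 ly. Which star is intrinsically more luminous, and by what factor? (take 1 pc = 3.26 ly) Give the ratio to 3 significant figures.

Star P is more luminous, by a factor of 6.89.

Star P: M = m − 5 log₁₀ d + 5 = 3.65 − 5·1.5527 + 5 = 0.887
Star Q: d = 281 ly / 3.26 = 86.20 pc
Star Q: M = m − 5 log₁₀ d + 5 = 7.66 − 5·1.9355 + 5 = 2.983
ΔM = M_P − M_Q = 0.887 − (2.983) = -2.096; smaller M is more luminous → Star P.
L ratio = 10^(0.4 |ΔM|) = 10^0.838 = 6.892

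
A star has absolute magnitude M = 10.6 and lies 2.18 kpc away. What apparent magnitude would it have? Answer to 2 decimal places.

m ≈ 22.29

d = 2.18 kpc = 2180 pc
m = M + 5 log₁₀ d − 5 = 10.6 + 5·3.3385 − 5 = 22.292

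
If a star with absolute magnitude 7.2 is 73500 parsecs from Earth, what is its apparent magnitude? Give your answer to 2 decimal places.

m = M + 5 log₁₀ d − 5 = 7.2 + 5·4.8663 − 5 = 26.531

m ≈ 26.53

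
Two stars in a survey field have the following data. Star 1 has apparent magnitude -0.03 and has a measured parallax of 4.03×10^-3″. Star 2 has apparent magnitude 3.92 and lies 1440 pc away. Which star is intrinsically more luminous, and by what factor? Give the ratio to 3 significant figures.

Star 1: d = 1/p = 1/4.03×10^-3″ = 248.1 pc
Star 1: M = m − 5 log₁₀ d + 5 = -0.03 − 5·2.3947 + 5 = -7.003
Star 2: M = m − 5 log₁₀ d + 5 = 3.92 − 5·3.1584 + 5 = -6.872
ΔM = M_1 − M_2 = -7.003 − (-6.872) = -0.132; smaller M is more luminous → Star 1.
L ratio = 10^(0.4 |ΔM|) = 10^0.053 = 1.129

Star 1 is more luminous, by a factor of 1.13.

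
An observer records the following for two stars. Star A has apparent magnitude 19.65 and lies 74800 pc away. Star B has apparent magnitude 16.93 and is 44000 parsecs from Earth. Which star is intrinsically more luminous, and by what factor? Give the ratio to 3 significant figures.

Star A: M = m − 5 log₁₀ d + 5 = 19.65 − 5·4.8739 + 5 = 0.280
Star B: M = m − 5 log₁₀ d + 5 = 16.93 − 5·4.6435 + 5 = -1.287
ΔM = M_A − M_B = 0.280 − (-1.287) = 1.568; smaller M is more luminous → Star B.
L ratio = 10^(0.4 |ΔM|) = 10^0.627 = 4.237

Star B is more luminous, by a factor of 4.24.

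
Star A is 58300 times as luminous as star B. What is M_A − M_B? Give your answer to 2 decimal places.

M_A − M_B ≈ -11.91

Pogson: ΔM = −2.5 log₁₀(ratio) = −2.5 log₁₀(58300) = −2.5 × 4.7657 = -11.914
Star A is brighter, so it has the smaller magnitude: the difference is negative.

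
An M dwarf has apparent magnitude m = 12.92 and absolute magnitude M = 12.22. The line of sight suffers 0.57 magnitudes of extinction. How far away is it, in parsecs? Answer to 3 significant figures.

m − M = 5 log₁₀(d/10 pc) + A  ⇒  12.92 − (12.22) − 0.57 = 5 log₁₀(d/10)
0.130 = 5 log₁₀(d/10)
log₁₀ d = (m − M − A)/5 + 1 = 1.0260
d = 10^1.0260 = 10.62 pc

d ≈ 10.6 pc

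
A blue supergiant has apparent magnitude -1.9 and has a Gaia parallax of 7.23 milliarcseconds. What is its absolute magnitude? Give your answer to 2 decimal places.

M ≈ -7.60

p = 7.23 mas = 7.23×10^-3″ → d = 1/p = 138.3 pc
5 log₁₀(d/10 pc) = 5 log₁₀(138.3) − 5 = 5.704
M = m − 5 log₁₀(d/10) = -1.9 − 5.704 = -7.604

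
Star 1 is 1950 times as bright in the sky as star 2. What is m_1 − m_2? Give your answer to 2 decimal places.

Pogson: Δm = −2.5 log₁₀(ratio) = −2.5 log₁₀(1950) = −2.5 × 3.2900 = -8.225
Star 1 is brighter, so it has the smaller magnitude: the difference is negative.

m_1 − m_2 ≈ -8.23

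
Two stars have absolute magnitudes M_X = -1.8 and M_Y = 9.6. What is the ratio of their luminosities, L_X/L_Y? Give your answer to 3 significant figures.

L_X/L_Y ≈ 36300

ΔM = M_X − M_Y = -11.4
L_X/L_Y = 10^(−0.4 ΔM) = 10^4.560 = 36310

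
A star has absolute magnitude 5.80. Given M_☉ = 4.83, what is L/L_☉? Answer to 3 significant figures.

M − M_☉ = 5.80 − 4.83 = 0.970
L/L_☉ = 10^(−0.4 (M − M_☉)) = 10^-0.388 = 0.4093

L/L_☉ ≈ 0.409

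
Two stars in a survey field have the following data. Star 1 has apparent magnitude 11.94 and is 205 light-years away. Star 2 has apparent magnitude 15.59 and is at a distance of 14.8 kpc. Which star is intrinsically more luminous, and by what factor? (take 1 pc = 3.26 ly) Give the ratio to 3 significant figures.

Star 1: d = 205 ly / 3.26 = 62.88 pc
Star 1: M = m − 5 log₁₀ d + 5 = 11.94 − 5·1.7985 + 5 = 7.947
Star 2: d = 14.8 kpc = 14800 pc
Star 2: M = m − 5 log₁₀ d + 5 = 15.59 − 5·4.1703 + 5 = -0.261
ΔM = M_1 − M_2 = 7.947 − (-0.261) = 8.209; smaller M is more luminous → Star 2.
L ratio = 10^(0.4 |ΔM|) = 10^3.283 = 1921

Star 2 is more luminous, by a factor of 1920.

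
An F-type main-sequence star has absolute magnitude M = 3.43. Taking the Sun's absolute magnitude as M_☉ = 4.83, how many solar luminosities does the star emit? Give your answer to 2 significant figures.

L/L_☉ ≈ 3.6

M − M_☉ = 3.43 − 4.83 = -1.400
L/L_☉ = 10^(−0.4 (M − M_☉)) = 10^0.560 = 3.631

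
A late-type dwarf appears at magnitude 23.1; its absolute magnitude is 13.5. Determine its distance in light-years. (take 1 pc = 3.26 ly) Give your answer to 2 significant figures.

Distance modulus: m − M = 23.1 − (13.5) = 9.600
m − M = 5 log₁₀ d − 5
log₁₀ d = (m − M)/5 + 1 = 2.9200
d = 10^2.9200 = 831.8 pc
= 2712 ly

d ≈ 2700 ly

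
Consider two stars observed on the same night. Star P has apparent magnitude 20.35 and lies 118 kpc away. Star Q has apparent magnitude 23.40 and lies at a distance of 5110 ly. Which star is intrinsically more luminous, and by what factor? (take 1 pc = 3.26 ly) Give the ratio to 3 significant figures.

Star P is more luminous, by a factor of 94000.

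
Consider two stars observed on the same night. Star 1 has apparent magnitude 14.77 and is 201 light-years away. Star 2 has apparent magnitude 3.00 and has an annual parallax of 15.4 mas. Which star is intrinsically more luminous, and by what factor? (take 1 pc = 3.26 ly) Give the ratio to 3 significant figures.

Star 2 is more luminous, by a factor of 56600.

Star 1: d = 201 ly / 3.26 = 61.66 pc
Star 1: M = m − 5 log₁₀ d + 5 = 14.77 − 5·1.7900 + 5 = 10.820
Star 2: p = 15.4 mas = 0.0154″ → d = 1/p = 64.94 pc
Star 2: M = m − 5 log₁₀ d + 5 = 3.00 − 5·1.8125 + 5 = -1.062
ΔM = M_1 − M_2 = 10.820 − (-1.062) = 11.883; smaller M is more luminous → Star 2.
L ratio = 10^(0.4 |ΔM|) = 10^4.753 = 56620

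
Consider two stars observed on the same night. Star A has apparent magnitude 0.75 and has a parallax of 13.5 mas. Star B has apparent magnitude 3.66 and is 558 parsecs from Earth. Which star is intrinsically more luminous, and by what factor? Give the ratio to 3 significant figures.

Star B is more luminous, by a factor of 3.89.

Star A: p = 13.5 mas = 0.0135″ → d = 1/p = 74.07 pc
Star A: M = m − 5 log₁₀ d + 5 = 0.75 − 5·1.8697 + 5 = -3.598
Star B: M = m − 5 log₁₀ d + 5 = 3.66 − 5·2.7466 + 5 = -5.073
ΔM = M_A − M_B = -3.598 − (-5.073) = 1.475; smaller M is more luminous → Star B.
L ratio = 10^(0.4 |ΔM|) = 10^0.590 = 3.890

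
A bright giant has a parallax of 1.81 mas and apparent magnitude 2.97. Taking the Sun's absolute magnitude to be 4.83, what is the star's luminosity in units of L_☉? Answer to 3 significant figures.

L/L_☉ ≈ 16900

d = 1/p = 1000/1.81 mas = 552.5 pc
M = m − 5 log₁₀ d + 5 = 2.97 − 5·2.7423 + 5 = -5.742
M − M_☉ = -5.742 − 4.83 = -10.572
L/L_☉ = 10^(−0.4 × -10.572) = 16930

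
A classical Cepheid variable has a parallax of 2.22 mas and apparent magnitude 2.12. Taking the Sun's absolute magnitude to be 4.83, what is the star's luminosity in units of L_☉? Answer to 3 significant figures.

d = 1/p = 1000/2.22 mas = 450.5 pc
M = m − 5 log₁₀ d + 5 = 2.12 − 5·2.6536 + 5 = -6.148
M − M_☉ = -6.148 − 4.83 = -10.978
L/L_☉ = 10^(−0.4 × -10.978) = 24620

L/L_☉ ≈ 24600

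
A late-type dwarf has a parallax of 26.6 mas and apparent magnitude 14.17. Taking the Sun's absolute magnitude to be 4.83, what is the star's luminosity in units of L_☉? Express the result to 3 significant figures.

L/L_☉ ≈ 2.60×10^-3

d = 1/p = 1000/26.6 mas = 37.59 pc
M = m − 5 log₁₀ d + 5 = 14.17 − 5·1.5751 + 5 = 11.294
M − M_☉ = 11.294 − 4.83 = 6.464
L/L_☉ = 10^(−0.4 × 6.464) = 2.596×10^-3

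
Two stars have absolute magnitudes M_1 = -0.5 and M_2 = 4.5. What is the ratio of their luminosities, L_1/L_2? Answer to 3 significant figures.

L_1/L_2 ≈ 100

ΔM = M_1 − M_2 = -5.0
L_1/L_2 = 10^(−0.4 ΔM) = 10^2.000 = 100.0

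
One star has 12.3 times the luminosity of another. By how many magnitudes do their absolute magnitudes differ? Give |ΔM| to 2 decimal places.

|ΔM| ≈ 2.72

Pogson: ΔM = −2.5 log₁₀(ratio) = −2.5 log₁₀(12.3) = −2.5 × 1.0899 = -2.725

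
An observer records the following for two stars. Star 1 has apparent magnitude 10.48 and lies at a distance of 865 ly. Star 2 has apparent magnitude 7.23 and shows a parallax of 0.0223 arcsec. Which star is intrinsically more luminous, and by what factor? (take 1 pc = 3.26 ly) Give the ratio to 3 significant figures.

Star 1 is more luminous, by a factor of 1.75.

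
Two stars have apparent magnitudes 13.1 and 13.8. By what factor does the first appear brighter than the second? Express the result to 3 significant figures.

1.91

Δm = 13.1 − (13.8) = -0.7
Flux ratio = 10^(−0.4 Δm) = 10^(−0.4 × -0.7) = 10^0.280 = 1.905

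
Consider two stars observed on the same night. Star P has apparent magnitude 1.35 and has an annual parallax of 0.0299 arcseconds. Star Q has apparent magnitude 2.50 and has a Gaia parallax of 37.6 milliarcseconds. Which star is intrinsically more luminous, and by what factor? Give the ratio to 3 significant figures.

Star P: d = 1/p = 1/0.0299″ = 33.44 pc
Star P: M = m − 5 log₁₀ d + 5 = 1.35 − 5·1.5243 + 5 = -1.272
Star Q: p = 37.6 mas = 0.0376″ → d = 1/p = 26.60 pc
Star Q: M = m − 5 log₁₀ d + 5 = 2.50 − 5·1.4248 + 5 = 0.376
ΔM = M_P − M_Q = -1.272 − (0.376) = -1.648; smaller M is more luminous → Star P.
L ratio = 10^(0.4 |ΔM|) = 10^0.659 = 4.561

Star P is more luminous, by a factor of 4.56.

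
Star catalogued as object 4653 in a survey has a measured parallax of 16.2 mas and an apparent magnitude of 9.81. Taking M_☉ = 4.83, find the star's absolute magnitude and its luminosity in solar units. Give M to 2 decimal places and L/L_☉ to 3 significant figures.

M ≈ 5.86; L/L_☉ ≈ 0.388

d = 1/p = 1000/16.2 mas = 61.73 pc
M = m − 5 log₁₀ d + 5 = 9.81 − 5·1.7905 + 5 = 5.858
M − M_☉ = 5.858 − 4.83 = 1.028
L/L_☉ = 10^(−0.4 × 1.028) = 0.3881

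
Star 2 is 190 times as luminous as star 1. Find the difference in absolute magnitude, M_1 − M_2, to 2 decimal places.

M_1 − M_2 ≈ 5.70

Pogson: ΔM = −2.5 log₁₀(ratio) = −2.5 log₁₀(190) = −2.5 × 2.2788 = -5.697
Star 2 is brighter so has the smaller magnitude: M_1 − M_2 is positive.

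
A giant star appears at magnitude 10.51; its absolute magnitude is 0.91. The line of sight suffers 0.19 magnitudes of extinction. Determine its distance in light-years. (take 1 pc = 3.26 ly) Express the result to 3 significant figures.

d ≈ 2480 ly

m − M = 5 log₁₀(d/10 pc) + A  ⇒  10.51 − (0.91) − 0.19 = 5 log₁₀(d/10)
9.410 = 5 log₁₀(d/10)
log₁₀ d = (m − M − A)/5 + 1 = 2.8820
d = 10^2.8820 = 762.1 pc
= 2484 ly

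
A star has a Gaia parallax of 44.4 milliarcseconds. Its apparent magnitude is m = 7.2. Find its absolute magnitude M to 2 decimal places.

p = 44.4 mas = 0.0444″ → d = 1/p = 22.52 pc
5 log₁₀(d/10 pc) = 5 log₁₀(22.52) − 5 = 1.763
M = m − 5 log₁₀(d/10) = 7.2 − 1.763 = 5.437

M ≈ 5.44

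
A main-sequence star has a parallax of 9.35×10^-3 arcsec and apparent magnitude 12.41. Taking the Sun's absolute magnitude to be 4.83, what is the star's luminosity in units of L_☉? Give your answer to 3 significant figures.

L/L_☉ ≈ 0.106

d = 1/p = 1/9.35×10^-3″ = 107.0 pc
M = m − 5 log₁₀ d + 5 = 12.41 − 5·2.0292 + 5 = 7.264
M − M_☉ = 7.264 − 4.83 = 2.434
L/L_☉ = 10^(−0.4 × 2.434) = 0.1063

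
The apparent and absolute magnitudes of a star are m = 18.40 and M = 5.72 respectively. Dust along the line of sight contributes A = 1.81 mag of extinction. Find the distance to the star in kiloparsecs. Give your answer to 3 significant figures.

m − M = 5 log₁₀(d/10 pc) + A  ⇒  18.40 − (5.72) − 1.81 = 5 log₁₀(d/10)
10.870 = 5 log₁₀(d/10)
log₁₀ d = (m − M − A)/5 + 1 = 3.1740
d = 10^3.1740 = 1493 pc
= 1.493 kpc

d ≈ 1.49 kpc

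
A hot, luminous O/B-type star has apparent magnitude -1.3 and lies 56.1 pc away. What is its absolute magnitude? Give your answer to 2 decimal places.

M ≈ -5.04

5 log₁₀(d/10 pc) = 5 log₁₀(56.10) − 5 = 3.745
M = m − 5 log₁₀(d/10) = -1.3 − 3.745 = -5.045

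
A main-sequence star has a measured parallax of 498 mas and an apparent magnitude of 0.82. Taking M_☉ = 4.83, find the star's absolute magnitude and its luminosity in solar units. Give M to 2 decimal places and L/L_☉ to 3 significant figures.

d = 1/p = 1000/498 mas = 2.008 pc
M = m − 5 log₁₀ d + 5 = 0.82 − 5·0.3028 + 5 = 4.306
M − M_☉ = 4.306 − 4.83 = -0.524
L/L_☉ = 10^(−0.4 × -0.524) = 1.620

M ≈ 4.31; L/L_☉ ≈ 1.62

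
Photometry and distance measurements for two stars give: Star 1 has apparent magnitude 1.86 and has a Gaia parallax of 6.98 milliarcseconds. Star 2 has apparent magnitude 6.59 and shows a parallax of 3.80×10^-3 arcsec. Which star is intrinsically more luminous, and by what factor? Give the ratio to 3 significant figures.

Star 1: p = 6.98 mas = 6.98×10^-3″ → d = 1/p = 143.3 pc
Star 1: M = m − 5 log₁₀ d + 5 = 1.86 − 5·2.1561 + 5 = -3.921
Star 2: d = 1/p = 1/3.80×10^-3″ = 263.2 pc
Star 2: M = m − 5 log₁₀ d + 5 = 6.59 − 5·2.4202 + 5 = -0.511
ΔM = M_1 − M_2 = -3.921 − (-0.511) = -3.410; smaller M is more luminous → Star 1.
L ratio = 10^(0.4 |ΔM|) = 10^1.364 = 23.11

Star 1 is more luminous, by a factor of 23.1.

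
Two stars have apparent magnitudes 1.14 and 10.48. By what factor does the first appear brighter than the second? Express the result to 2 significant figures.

5400

Δm = 1.14 − (10.48) = -9.34
Flux ratio = 10^(−0.4 Δm) = 10^(−0.4 × -9.34) = 10^3.736 = 5445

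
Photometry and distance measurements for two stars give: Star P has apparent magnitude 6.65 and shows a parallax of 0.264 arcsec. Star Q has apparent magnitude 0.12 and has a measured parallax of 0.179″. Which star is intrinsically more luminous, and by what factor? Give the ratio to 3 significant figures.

Star P: d = 1/p = 1/0.264″ = 3.788 pc
Star P: M = m − 5 log₁₀ d + 5 = 6.65 − 5·0.5784 + 5 = 8.758
Star Q: d = 1/p = 1/0.179″ = 5.587 pc
Star Q: M = m − 5 log₁₀ d + 5 = 0.12 − 5·0.7471 + 5 = 1.384
ΔM = M_P − M_Q = 8.758 − (1.384) = 7.374; smaller M is more luminous → Star Q.
L ratio = 10^(0.4 |ΔM|) = 10^2.950 = 890.2

Star Q is more luminous, by a factor of 890.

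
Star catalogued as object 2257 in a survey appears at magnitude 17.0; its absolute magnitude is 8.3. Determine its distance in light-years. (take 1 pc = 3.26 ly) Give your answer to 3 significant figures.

Distance modulus: m − M = 17.0 − (8.3) = 8.700
m − M = 5 log₁₀ d − 5
log₁₀ d = (m − M)/5 + 1 = 2.7400
d = 10^2.7400 = 549.5 pc
= 1792 ly

d ≈ 1790 ly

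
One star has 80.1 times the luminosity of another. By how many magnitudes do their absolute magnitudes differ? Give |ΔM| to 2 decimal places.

Pogson: ΔM = −2.5 log₁₀(ratio) = −2.5 log₁₀(80.1) = −2.5 × 1.9036 = -4.759

|ΔM| ≈ 4.76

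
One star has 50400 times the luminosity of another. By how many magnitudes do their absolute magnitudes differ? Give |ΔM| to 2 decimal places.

|ΔM| ≈ 11.76

Pogson: ΔM = −2.5 log₁₀(ratio) = −2.5 log₁₀(50400) = −2.5 × 4.7024 = -11.756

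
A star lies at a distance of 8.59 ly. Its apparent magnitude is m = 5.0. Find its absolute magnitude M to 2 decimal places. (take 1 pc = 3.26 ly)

d = 8.59 ly / 3.26 = 2.635 pc
5 log₁₀(d/10 pc) = 5 log₁₀(2.635) − 5 = -2.896
M = m − 5 log₁₀(d/10) = 5.0 + 2.896 = 7.896

M ≈ 7.90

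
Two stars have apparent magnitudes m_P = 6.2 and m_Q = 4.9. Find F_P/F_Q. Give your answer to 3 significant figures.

Magnitude difference = 1.3
Flux ratio = 10^(−0.4 Δm) = 10^(−0.4 × 1.3) = 10^-0.520 = 0.3020

F_P/F_Q ≈ 0.302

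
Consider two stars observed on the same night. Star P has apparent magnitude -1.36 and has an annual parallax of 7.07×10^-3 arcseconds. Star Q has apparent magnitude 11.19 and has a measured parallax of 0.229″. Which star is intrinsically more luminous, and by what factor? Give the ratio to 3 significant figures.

Star P is more luminous, by a factor of 1.10×10^8.

Star P: d = 1/p = 1/7.07×10^-3″ = 141.4 pc
Star P: M = m − 5 log₁₀ d + 5 = -1.36 − 5·2.1506 + 5 = -7.113
Star Q: d = 1/p = 1/0.229″ = 4.367 pc
Star Q: M = m − 5 log₁₀ d + 5 = 11.19 − 5·0.6402 + 5 = 12.989
ΔM = M_P − M_Q = -7.113 − (12.989) = -20.102; smaller M is more luminous → Star P.
L ratio = 10^(0.4 |ΔM|) = 10^8.041 = 1.099×10^8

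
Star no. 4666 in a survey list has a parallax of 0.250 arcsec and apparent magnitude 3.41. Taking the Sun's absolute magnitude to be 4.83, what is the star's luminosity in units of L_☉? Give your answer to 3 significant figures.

L/L_☉ ≈ 0.592

d = 1/p = 1/0.250″ = 4.000 pc
M = m − 5 log₁₀ d + 5 = 3.41 − 5·0.6021 + 5 = 5.400
M − M_☉ = 5.400 − 4.83 = 0.570
L/L_☉ = 10^(−0.4 × 0.570) = 0.5917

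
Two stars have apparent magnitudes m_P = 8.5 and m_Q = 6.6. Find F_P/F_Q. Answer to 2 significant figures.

Magnitude difference = 1.9
Flux ratio = 10^(−0.4 Δm) = 10^(−0.4 × 1.9) = 10^-0.760 = 0.1738

F_P/F_Q ≈ 0.17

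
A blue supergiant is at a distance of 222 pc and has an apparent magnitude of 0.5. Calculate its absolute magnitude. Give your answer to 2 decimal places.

5 log₁₀(d/10 pc) = 5 log₁₀(222.0) − 5 = 6.732
M = m − 5 log₁₀(d/10) = 0.5 − 6.732 = -6.232

M ≈ -6.23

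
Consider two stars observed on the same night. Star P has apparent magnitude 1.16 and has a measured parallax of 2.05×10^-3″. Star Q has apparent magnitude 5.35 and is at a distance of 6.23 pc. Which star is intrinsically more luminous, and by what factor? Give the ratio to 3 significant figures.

Star P: d = 1/p = 1/2.05×10^-3″ = 487.8 pc
Star P: M = m − 5 log₁₀ d + 5 = 1.16 − 5·2.6882 + 5 = -7.281
Star Q: M = m − 5 log₁₀ d + 5 = 5.35 − 5·0.7945 + 5 = 6.378
ΔM = M_P − M_Q = -7.281 − (6.378) = -13.659; smaller M is more luminous → Star P.
L ratio = 10^(0.4 |ΔM|) = 10^5.464 = 290700

Star P is more luminous, by a factor of 291000.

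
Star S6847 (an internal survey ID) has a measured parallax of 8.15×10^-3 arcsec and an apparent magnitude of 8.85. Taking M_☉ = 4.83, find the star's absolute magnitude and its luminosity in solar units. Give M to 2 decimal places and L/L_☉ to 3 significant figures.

d = 1/p = 1/8.15×10^-3″ = 122.7 pc
M = m − 5 log₁₀ d + 5 = 8.85 − 5·2.0888 + 5 = 3.406
M − M_☉ = 3.406 − 4.83 = -1.424
L/L_☉ = 10^(−0.4 × -1.424) = 3.713

M ≈ 3.41; L/L_☉ ≈ 3.71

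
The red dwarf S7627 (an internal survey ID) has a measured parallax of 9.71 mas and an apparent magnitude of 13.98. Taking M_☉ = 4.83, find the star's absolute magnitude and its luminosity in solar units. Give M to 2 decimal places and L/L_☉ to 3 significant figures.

d = 1/p = 1000/9.71 mas = 103.0 pc
M = m − 5 log₁₀ d + 5 = 13.98 − 5·2.0128 + 5 = 8.916
M − M_☉ = 8.916 − 4.83 = 4.086
L/L_☉ = 10^(−0.4 × 4.086) = 0.02320

M ≈ 8.92; L/L_☉ ≈ 0.0232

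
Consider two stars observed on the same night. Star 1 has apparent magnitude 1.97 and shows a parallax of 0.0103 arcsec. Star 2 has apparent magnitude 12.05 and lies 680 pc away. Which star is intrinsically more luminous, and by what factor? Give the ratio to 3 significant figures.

Star 1 is more luminous, by a factor of 219.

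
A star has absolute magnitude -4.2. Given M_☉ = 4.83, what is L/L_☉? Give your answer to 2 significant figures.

M − M_☉ = -4.2 − 4.83 = -9.030
L/L_☉ = 10^(−0.4 (M − M_☉)) = 10^3.612 = 4093

L/L_☉ ≈ 4100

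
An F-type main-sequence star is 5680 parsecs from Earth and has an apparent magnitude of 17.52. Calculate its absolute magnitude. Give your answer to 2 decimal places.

M ≈ 3.75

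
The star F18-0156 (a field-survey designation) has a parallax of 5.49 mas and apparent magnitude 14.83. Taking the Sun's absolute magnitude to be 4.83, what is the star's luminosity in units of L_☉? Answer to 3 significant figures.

L/L_☉ ≈ 0.0332

d = 1/p = 1000/5.49 mas = 182.1 pc
M = m − 5 log₁₀ d + 5 = 14.83 − 5·2.2604 + 5 = 8.528
M − M_☉ = 8.528 − 4.83 = 3.698
L/L_☉ = 10^(−0.4 × 3.698) = 0.03318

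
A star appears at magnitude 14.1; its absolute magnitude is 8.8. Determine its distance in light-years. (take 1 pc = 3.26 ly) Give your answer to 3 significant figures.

Distance modulus: m − M = 14.1 − (8.8) = 5.300
m − M = 5 log₁₀ d − 5
log₁₀ d = (m − M)/5 + 1 = 2.0600
d = 10^2.0600 = 114.8 pc
= 374.3 ly

d ≈ 374 ly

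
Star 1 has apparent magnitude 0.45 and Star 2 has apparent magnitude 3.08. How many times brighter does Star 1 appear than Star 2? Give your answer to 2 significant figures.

Magnitude difference = -2.63
Flux ratio = 10^(−0.4 Δm) = 10^(−0.4 × -2.63) = 10^1.052 = 11.27

11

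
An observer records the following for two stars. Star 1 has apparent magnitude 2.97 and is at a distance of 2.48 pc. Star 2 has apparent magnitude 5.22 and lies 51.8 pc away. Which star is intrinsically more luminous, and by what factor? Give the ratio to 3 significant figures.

Star 2 is more luminous, by a factor of 54.9.

Star 1: M = m − 5 log₁₀ d + 5 = 2.97 − 5·0.3945 + 5 = 5.998
Star 2: M = m − 5 log₁₀ d + 5 = 5.22 − 5·1.7143 + 5 = 1.648
ΔM = M_1 − M_2 = 5.998 − (1.648) = 4.349; smaller M is more luminous → Star 2.
L ratio = 10^(0.4 |ΔM|) = 10^1.740 = 54.92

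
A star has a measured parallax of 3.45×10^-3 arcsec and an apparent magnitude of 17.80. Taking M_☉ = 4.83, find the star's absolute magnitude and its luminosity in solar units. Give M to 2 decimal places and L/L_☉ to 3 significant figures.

d = 1/p = 1/3.45×10^-3″ = 289.9 pc
M = m − 5 log₁₀ d + 5 = 17.80 − 5·2.4622 + 5 = 10.489
M − M_☉ = 10.489 − 4.83 = 5.659
L/L_☉ = 10^(−0.4 × 5.659) = 5.450×10^-3

M ≈ 10.49; L/L_☉ ≈ 5.45×10^-3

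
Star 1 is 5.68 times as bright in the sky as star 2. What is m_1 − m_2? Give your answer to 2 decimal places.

Pogson: Δm = −2.5 log₁₀(ratio) = −2.5 log₁₀(5.68) = −2.5 × 0.7543 = -1.886
Star 1 is brighter, so it has the smaller magnitude: the difference is negative.

m_1 − m_2 ≈ -1.89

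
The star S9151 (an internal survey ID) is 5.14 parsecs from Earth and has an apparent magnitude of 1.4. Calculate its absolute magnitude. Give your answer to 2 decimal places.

M ≈ 2.85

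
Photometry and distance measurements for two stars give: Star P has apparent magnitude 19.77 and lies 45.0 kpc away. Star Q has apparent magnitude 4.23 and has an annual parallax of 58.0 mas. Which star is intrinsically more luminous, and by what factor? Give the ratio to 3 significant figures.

Star P is more luminous, by a factor of 4.14.

Star P: d = 45.0 kpc = 45000 pc
Star P: M = m − 5 log₁₀ d + 5 = 19.77 − 5·4.6532 + 5 = 1.504
Star Q: p = 58.0 mas = 0.0580″ → d = 1/p = 17.24 pc
Star Q: M = m − 5 log₁₀ d + 5 = 4.23 − 5·1.2366 + 5 = 3.047
ΔM = M_P − M_Q = 1.504 − (3.047) = -1.543; smaller M is more luminous → Star P.
L ratio = 10^(0.4 |ΔM|) = 10^0.617 = 4.143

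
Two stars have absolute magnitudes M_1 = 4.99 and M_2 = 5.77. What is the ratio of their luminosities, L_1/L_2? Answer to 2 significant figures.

ΔM = M_1 − M_2 = -0.78
L_1/L_2 = 10^(−0.4 ΔM) = 10^0.312 = 2.051

L_1/L_2 ≈ 2.1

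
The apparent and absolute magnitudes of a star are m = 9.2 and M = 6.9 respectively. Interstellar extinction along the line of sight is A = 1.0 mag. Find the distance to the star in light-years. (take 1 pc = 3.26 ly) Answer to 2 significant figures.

m − M = 5 log₁₀(d/10 pc) + A  ⇒  9.2 − (6.9) − 1.0 = 5 log₁₀(d/10)
1.300 = 5 log₁₀(d/10)
log₁₀ d = (m − M − A)/5 + 1 = 1.2600
d = 10^1.2600 = 18.20 pc
= 59.32 ly

d ≈ 59 ly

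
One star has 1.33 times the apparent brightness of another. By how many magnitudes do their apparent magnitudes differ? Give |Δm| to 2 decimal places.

|Δm| ≈ 0.31

Pogson: Δm = −2.5 log₁₀(ratio) = −2.5 log₁₀(1.33) = −2.5 × 0.1239 = -0.310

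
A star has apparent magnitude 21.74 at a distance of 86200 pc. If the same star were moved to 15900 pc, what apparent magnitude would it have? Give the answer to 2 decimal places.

Flux ∝ 1/d², so Δm = 5 log₁₀(d₂/d₁) = 5 log₁₀(15900/86200) = -3.671
m₂ = m₁ + Δm = 21.74 + (-3.671) = 18.069

m ≈ 18.07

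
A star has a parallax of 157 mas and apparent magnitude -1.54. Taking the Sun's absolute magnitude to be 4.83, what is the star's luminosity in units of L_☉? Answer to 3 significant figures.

d = 1/p = 1000/157 mas = 6.369 pc
M = m − 5 log₁₀ d + 5 = -1.54 − 5·0.8041 + 5 = -0.561
M − M_☉ = -0.561 − 4.83 = -5.391
L/L_☉ = 10^(−0.4 × -5.391) = 143.3

L/L_☉ ≈ 143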